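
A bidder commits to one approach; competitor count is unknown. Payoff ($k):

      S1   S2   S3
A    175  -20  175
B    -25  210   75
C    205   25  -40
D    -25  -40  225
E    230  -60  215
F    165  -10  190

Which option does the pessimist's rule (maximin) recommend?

Row minima: A=-20, B=-25, C=-40, D=-40, E=-60, F=-10
Best worst-case = -10 → F.

F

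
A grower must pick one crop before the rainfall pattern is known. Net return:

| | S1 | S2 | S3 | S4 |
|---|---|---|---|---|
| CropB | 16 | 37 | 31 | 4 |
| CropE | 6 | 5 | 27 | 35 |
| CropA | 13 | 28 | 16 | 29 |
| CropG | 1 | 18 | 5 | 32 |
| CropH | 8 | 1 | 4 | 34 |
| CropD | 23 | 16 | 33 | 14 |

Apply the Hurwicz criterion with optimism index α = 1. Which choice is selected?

CropB: 1·37 + 0·4 = 37
CropE: 1·35 + 0·5 = 35
CropA: 1·29 + 0·13 = 29
CropG: 1·32 + 0·1 = 32
CropH: 1·34 + 0·1 = 34
CropD: 1·33 + 0·14 = 33
Highest Hurwicz score = 37 → CropB.

CropB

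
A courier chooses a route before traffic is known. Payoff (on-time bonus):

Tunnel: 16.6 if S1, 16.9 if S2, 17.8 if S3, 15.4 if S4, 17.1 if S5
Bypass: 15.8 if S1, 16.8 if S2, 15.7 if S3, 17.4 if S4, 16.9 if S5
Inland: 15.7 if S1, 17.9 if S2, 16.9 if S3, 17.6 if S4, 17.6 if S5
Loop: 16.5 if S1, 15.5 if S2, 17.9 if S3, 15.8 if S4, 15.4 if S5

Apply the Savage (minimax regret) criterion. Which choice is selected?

Column bests: S1=16.6, S2=17.9, S3=17.9, S4=17.6, S5=17.6.
Tunnel regrets: 0.0, 1.0, 0.1, 2.2, 0.5 → max 2.2
Bypass regrets: 0.8, 1.1, 2.2, 0.2, 0.7 → max 2.2
Inland regrets: 0.9, 0.0, 1.0, 0.0, 0.0 → max 1.0
Loop regrets: 0.1, 2.4, 0.0, 1.8, 2.2 → max 2.4
Smallest max regret = 1.0 → Inland.

Inland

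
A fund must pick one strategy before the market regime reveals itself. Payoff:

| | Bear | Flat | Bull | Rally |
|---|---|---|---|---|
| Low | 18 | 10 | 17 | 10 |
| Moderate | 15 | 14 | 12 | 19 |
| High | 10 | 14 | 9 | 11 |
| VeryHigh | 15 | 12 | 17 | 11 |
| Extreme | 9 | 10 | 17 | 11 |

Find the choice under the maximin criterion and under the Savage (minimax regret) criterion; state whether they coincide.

Row minima: Low=10, Moderate=12, High=9, VeryHigh=11, Extreme=9
Best worst-case = 12 → Moderate.
Column bests: Bear=18, Flat=14, Bull=17, Rally=19.
Low regrets: 0, 4, 0, 9 → max 9
Moderate regrets: 3, 0, 5, 0 → max 5
High regrets: 8, 0, 8, 8 → max 8
VeryHigh regrets: 3, 2, 0, 8 → max 8
Extreme regrets: 9, 4, 0, 8 → max 9
Smallest max regret = 5 → Moderate.

maximin → Moderate; minimax regret → Moderate (agree)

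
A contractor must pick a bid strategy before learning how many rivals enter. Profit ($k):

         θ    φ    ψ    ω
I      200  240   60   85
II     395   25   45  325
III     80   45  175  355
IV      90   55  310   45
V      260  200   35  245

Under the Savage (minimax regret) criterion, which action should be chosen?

Column bests: θ=395, φ=240, ψ=310, ω=355.
I regrets: 195, 0, 250, 270 → max 270
II regrets: 0, 215, 265, 30 → max 265
III regrets: 315, 195, 135, 0 → max 315
IV regrets: 305, 185, 0, 310 → max 310
V regrets: 135, 40, 275, 110 → max 275
Smallest max regret = 265 → II.

II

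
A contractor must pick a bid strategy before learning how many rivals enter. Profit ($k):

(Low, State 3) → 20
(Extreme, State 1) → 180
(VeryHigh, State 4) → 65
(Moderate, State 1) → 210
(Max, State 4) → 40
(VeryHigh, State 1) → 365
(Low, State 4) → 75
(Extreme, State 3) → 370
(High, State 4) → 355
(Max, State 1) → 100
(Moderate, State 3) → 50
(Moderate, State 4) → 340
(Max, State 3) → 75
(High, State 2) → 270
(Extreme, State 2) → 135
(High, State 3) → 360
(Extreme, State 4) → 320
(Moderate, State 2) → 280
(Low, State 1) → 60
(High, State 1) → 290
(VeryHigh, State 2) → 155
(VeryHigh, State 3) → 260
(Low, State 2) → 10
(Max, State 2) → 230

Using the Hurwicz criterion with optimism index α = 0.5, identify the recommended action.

Low: 0.5·75 + 0.5·10 = 42.5
Moderate: 0.5·340 + 0.5·50 = 195
High: 0.5·360 + 0.5·270 = 315
VeryHigh: 0.5·365 + 0.5·65 = 215
Extreme: 0.5·370 + 0.5·135 = 252.5
Max: 0.5·230 + 0.5·40 = 135
Highest Hurwicz score = 315 → High.

High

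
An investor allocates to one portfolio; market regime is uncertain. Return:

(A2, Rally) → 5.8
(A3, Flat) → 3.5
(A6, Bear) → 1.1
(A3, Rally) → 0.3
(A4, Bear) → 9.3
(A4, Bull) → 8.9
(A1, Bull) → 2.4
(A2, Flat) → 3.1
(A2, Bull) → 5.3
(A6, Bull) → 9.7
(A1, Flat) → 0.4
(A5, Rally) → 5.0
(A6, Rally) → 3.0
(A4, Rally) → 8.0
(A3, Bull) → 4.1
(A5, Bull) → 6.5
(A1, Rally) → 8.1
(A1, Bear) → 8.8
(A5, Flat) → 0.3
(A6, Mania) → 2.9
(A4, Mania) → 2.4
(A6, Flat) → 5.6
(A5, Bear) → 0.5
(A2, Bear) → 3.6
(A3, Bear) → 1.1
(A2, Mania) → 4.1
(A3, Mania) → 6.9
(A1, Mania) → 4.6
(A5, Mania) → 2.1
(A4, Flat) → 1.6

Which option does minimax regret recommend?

Column bests: Bear=9.3, Flat=5.6, Bull=9.7, Rally=8.1, Mania=6.9.
A1 regrets: 0.5, 5.2, 7.3, 0.0, 2.3 → max 7.3
A2 regrets: 5.7, 2.5, 4.4, 2.3, 2.8 → max 5.7
A3 regrets: 8.2, 2.1, 5.6, 7.8, 0.0 → max 8.2
A4 regrets: 0.0, 4.0, 0.8, 0.1, 4.5 → max 4.5
A5 regrets: 8.8, 5.3, 3.2, 3.1, 4.8 → max 8.8
A6 regrets: 8.2, 0.0, 0.0, 5.1, 4.0 → max 8.2
Smallest max regret = 4.5 → A4.

A4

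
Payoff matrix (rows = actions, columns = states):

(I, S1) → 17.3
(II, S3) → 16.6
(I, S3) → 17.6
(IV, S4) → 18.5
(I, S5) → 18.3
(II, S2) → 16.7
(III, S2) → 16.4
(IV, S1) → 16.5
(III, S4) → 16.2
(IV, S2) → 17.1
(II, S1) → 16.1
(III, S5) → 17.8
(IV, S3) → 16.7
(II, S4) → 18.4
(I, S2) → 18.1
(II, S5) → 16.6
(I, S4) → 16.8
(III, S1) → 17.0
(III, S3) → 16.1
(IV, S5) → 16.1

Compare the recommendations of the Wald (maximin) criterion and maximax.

maximin → I; maximax → IV (disagree)

Row minima: I=16.8, II=16.1, III=16.1, IV=16.1
Best worst-case = 16.8 → I.
Row maxima: I=18.3, II=18.4, III=17.8, IV=18.5
Best best-case = 18.5 → IV.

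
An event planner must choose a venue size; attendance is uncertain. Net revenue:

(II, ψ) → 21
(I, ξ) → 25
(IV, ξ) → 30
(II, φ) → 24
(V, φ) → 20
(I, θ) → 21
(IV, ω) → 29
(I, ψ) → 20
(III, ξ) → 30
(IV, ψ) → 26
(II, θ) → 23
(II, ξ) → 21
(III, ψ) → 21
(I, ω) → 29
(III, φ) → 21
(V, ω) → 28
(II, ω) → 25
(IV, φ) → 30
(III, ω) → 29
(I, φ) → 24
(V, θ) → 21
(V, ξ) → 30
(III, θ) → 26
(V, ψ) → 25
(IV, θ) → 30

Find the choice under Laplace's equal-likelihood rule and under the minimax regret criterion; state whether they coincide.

laplace → IV; minimax regret → IV (agree)

Row averages: I=23.8, II=22.8, III=25.4, IV=29, V=24.8
Highest average = 29 → IV.
Column bests: θ=30, φ=30, ψ=26, ω=29, ξ=30.
I regrets: 9, 6, 6, 0, 5 → max 9
II regrets: 7, 6, 5, 4, 9 → max 9
III regrets: 4, 9, 5, 0, 0 → max 9
IV regrets: 0, 0, 0, 0, 0 → max 0
V regrets: 9, 10, 1, 1, 0 → max 10
Smallest max regret = 0 → IV.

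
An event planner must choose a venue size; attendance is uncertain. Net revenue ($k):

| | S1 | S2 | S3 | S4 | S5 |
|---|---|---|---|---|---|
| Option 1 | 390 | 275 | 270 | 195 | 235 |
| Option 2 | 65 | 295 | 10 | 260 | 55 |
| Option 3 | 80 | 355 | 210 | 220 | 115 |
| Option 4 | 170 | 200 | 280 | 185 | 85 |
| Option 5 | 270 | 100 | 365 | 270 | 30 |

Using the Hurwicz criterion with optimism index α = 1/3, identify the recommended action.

Option 1: 1/3·390 + 2/3·195 = 260
Option 2: 1/3·295 + 2/3·10 = 105
Option 3: 1/3·355 + 2/3·80 = 515/3
Option 4: 1/3·280 + 2/3·85 = 150
Option 5: 1/3·365 + 2/3·30 = 425/3
Highest Hurwicz score = 260 → Option 1.

Option 1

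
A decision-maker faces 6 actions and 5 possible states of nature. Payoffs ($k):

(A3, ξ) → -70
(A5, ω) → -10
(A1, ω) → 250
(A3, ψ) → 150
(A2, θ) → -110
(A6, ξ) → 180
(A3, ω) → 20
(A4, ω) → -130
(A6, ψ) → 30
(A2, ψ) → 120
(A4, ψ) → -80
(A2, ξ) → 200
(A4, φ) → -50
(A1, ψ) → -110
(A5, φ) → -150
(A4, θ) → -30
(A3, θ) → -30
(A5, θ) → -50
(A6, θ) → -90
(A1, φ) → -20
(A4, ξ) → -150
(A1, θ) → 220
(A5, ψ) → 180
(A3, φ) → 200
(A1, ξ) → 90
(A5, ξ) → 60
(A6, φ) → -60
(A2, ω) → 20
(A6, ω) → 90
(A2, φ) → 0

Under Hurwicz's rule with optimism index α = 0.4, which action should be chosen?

A1: 0.4·250 + 0.6·(-110) = 34
A2: 0.4·200 + 0.6·(-110) = 14
A3: 0.4·200 + 0.6·(-70) = 38
A4: 0.4·(-30) + 0.6·(-150) = -102
A5: 0.4·180 + 0.6·(-150) = -18
A6: 0.4·180 + 0.6·(-90) = 18
Highest Hurwicz score = 38 → A3.

A3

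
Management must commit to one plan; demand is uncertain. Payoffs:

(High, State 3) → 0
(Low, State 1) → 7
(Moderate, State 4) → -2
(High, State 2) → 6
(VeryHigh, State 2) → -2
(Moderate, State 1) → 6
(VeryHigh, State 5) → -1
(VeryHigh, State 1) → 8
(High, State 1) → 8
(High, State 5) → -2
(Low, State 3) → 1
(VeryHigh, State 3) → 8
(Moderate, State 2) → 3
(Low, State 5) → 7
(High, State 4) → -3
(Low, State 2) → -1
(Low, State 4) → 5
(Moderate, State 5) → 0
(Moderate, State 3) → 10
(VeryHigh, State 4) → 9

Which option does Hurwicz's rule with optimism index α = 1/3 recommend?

Moderate

Low: 1/3·7 + 2/3·(-1) = 5/3
Moderate: 1/3·10 + 2/3·(-2) = 2
High: 1/3·8 + 2/3·(-3) = 2/3
VeryHigh: 1/3·9 + 2/3·(-2) = 5/3
Highest Hurwicz score = 2 → Moderate.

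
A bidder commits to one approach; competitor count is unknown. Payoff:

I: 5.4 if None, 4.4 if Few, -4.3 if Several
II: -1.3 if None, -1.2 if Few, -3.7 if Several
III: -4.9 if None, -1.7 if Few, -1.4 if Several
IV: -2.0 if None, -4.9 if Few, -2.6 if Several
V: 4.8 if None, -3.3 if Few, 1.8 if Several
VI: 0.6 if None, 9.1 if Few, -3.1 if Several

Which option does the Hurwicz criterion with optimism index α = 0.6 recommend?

I: 0.6·5.4 + 0.4·(-4.3) = 1.52
II: 0.6·(-1.2) + 0.4·(-3.7) = -2.2
III: 0.6·(-1.4) + 0.4·(-4.9) = -2.8
IV: 0.6·(-2.0) + 0.4·(-4.9) = -3.16
V: 0.6·4.8 + 0.4·(-3.3) = 1.56
VI: 0.6·9.1 + 0.4·(-3.1) = 4.22
Highest Hurwicz score = 4.22 → VI.

VI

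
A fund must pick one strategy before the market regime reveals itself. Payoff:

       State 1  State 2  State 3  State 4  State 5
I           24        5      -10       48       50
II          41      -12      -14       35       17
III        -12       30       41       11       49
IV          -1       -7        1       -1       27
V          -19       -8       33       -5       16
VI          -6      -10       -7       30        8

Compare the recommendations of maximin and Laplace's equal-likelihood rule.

maximin → IV; laplace → III (disagree)

Row minima: I=-10, II=-14, III=-12, IV=-7, V=-19, VI=-10
Best worst-case = -7 → IV.
Row averages: I=23.4, II=13.4, III=23.8, IV=3.8, V=3.4, VI=3
Highest average = 23.8 → III.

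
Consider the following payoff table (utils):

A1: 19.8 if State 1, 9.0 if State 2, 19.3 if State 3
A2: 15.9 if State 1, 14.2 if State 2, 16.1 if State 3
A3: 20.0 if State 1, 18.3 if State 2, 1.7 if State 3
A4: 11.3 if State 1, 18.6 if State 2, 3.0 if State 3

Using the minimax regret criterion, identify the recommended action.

Column bests: State 1=20.0, State 2=18.6, State 3=19.3.
A1 regrets: 0.2, 9.6, 0.0 → max 9.6
A2 regrets: 4.1, 4.4, 3.2 → max 4.4
A3 regrets: 0.0, 0.3, 17.6 → max 17.6
A4 regrets: 8.7, 0.0, 16.3 → max 16.3
Smallest max regret = 4.4 → A2.

A2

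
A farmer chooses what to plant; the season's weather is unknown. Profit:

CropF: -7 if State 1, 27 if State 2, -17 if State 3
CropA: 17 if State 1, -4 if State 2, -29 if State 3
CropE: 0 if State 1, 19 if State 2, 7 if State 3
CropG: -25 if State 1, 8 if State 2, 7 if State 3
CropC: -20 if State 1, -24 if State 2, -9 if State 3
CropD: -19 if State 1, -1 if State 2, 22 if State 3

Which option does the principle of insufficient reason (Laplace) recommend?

CropE

Row averages: CropF=1, CropA=-16/3, CropE=26/3, CropG=-10/3, CropC=-53/3, CropD=2/3
Highest average = 26/3 → CropE.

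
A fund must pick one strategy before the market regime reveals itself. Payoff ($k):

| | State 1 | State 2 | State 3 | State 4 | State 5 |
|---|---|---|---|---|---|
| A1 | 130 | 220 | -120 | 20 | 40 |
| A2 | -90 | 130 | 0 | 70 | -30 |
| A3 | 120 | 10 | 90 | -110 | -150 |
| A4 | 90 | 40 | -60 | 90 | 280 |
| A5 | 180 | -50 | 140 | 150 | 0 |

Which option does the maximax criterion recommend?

Row maxima: A1=220, A2=130, A3=120, A4=280, A5=180
Best best-case = 280 → A4.

A4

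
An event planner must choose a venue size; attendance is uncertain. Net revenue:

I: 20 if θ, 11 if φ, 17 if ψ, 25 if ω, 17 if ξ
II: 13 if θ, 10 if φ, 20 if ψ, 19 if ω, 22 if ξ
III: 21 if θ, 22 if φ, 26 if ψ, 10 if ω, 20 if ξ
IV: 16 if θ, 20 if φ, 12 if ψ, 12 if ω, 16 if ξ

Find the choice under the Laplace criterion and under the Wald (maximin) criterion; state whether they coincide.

Row averages: I=18, II=16.8, III=19.8, IV=15.2
Highest average = 19.8 → III.
Row minima: I=11, II=10, III=10, IV=12
Best worst-case = 12 → IV.

laplace → III; maximin → IV (disagree)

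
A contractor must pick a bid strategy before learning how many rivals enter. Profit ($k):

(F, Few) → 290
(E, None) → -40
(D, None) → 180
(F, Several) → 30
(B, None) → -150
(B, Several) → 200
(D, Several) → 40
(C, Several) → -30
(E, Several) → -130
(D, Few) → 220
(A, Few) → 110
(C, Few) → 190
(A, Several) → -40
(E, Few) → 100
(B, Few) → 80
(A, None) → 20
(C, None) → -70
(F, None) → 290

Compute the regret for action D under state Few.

Best payoff under Few is 290.
Regret = 290 − 220 = 70.

70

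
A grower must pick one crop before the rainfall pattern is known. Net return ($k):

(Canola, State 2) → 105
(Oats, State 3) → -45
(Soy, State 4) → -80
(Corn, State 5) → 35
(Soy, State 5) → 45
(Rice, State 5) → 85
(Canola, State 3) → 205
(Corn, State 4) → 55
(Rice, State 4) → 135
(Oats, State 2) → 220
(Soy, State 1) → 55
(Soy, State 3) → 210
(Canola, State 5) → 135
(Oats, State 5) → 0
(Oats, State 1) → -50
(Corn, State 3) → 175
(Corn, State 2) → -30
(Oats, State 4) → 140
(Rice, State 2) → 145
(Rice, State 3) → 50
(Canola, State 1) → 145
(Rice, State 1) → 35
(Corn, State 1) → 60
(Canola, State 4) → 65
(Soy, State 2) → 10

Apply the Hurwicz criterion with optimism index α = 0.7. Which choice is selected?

Canola

Oats: 0.7·220 + 0.3·(-50) = 139
Corn: 0.7·175 + 0.3·(-30) = 113.5
Canola: 0.7·205 + 0.3·65 = 163
Soy: 0.7·210 + 0.3·(-80) = 123
Rice: 0.7·145 + 0.3·35 = 112
Highest Hurwicz score = 163 → Canola.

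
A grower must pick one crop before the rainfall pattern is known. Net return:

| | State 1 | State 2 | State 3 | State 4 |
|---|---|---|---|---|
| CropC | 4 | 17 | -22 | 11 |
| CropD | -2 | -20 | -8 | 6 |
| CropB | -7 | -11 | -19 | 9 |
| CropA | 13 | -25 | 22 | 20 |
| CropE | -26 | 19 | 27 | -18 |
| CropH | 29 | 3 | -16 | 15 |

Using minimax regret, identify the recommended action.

Column bests: State 1=29, State 2=19, State 3=27, State 4=20.
CropC regrets: 25, 2, 49, 9 → max 49
CropD regrets: 31, 39, 35, 14 → max 39
CropB regrets: 36, 30, 46, 11 → max 46
CropA regrets: 16, 44, 5, 0 → max 44
CropE regrets: 55, 0, 0, 38 → max 55
CropH regrets: 0, 16, 43, 5 → max 43
Smallest max regret = 39 → CropD.

CropD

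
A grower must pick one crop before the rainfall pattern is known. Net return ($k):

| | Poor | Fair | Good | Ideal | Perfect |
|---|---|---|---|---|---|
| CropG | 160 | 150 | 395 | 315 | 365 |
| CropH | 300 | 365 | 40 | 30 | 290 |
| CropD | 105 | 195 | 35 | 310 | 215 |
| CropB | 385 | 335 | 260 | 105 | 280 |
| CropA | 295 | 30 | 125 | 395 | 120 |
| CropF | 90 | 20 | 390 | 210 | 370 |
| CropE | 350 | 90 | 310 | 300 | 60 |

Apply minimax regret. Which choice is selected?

CropG

Column bests: Poor=385, Fair=365, Good=395, Ideal=395, Perfect=370.
CropG regrets: 225, 215, 0, 80, 5 → max 225
CropH regrets: 85, 0, 355, 365, 80 → max 365
CropD regrets: 280, 170, 360, 85, 155 → max 360
CropB regrets: 0, 30, 135, 290, 90 → max 290
CropA regrets: 90, 335, 270, 0, 250 → max 335
CropF regrets: 295, 345, 5, 185, 0 → max 345
CropE regrets: 35, 275, 85, 95, 310 → max 310
Smallest max regret = 225 → CropG.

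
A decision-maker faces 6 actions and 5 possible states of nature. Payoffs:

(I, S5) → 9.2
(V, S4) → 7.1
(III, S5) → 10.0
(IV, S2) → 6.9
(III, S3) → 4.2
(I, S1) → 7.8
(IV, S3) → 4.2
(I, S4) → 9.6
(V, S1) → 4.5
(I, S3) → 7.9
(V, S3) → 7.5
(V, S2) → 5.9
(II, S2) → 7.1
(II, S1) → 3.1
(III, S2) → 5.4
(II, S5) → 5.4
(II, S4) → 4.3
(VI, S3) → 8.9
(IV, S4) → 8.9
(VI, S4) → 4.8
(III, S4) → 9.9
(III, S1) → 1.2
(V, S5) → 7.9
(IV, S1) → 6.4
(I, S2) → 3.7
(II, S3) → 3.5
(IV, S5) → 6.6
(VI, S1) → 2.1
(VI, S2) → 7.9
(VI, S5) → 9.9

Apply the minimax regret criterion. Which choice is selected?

V

Column bests: S1=7.8, S2=7.9, S3=8.9, S4=9.9, S5=10.0.
I regrets: 0.0, 4.2, 1.0, 0.3, 0.8 → max 4.2
II regrets: 4.7, 0.8, 5.4, 5.6, 4.6 → max 5.6
III regrets: 6.6, 2.5, 4.7, 0.0, 0.0 → max 6.6
IV regrets: 1.4, 1.0, 4.7, 1.0, 3.4 → max 4.7
V regrets: 3.3, 2.0, 1.4, 2.8, 2.1 → max 3.3
VI regrets: 5.7, 0.0, 0.0, 5.1, 0.1 → max 5.7
Smallest max regret = 3.3 → V.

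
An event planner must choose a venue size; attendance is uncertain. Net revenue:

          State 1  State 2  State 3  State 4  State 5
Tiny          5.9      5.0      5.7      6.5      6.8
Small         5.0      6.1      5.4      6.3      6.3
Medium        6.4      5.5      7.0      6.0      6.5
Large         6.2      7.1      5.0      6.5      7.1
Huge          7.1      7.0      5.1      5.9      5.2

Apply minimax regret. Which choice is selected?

Column bests: State 1=7.1, State 2=7.1, State 3=7.0, State 4=6.5, State 5=7.1.
Tiny regrets: 1.2, 2.1, 1.3, 0.0, 0.3 → max 2.1
Small regrets: 2.1, 1.0, 1.6, 0.2, 0.8 → max 2.1
Medium regrets: 0.7, 1.6, 0.0, 0.5, 0.6 → max 1.6
Large regrets: 0.9, 0.0, 2.0, 0.0, 0.0 → max 2.0
Huge regrets: 0.0, 0.1, 1.9, 0.6, 1.9 → max 1.9
Smallest max regret = 1.6 → Medium.

Medium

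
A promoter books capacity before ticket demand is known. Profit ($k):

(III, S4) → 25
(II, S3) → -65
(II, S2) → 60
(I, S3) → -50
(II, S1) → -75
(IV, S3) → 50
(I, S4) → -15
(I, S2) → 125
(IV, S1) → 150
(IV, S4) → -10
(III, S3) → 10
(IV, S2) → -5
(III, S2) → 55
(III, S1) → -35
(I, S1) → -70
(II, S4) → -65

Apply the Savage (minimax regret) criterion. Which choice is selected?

IV

Column bests: S1=150, S2=125, S3=50, S4=25.
I regrets: 220, 0, 100, 40 → max 220
II regrets: 225, 65, 115, 90 → max 225
III regrets: 185, 70, 40, 0 → max 185
IV regrets: 0, 130, 0, 35 → max 130
Smallest max regret = 130 → IV.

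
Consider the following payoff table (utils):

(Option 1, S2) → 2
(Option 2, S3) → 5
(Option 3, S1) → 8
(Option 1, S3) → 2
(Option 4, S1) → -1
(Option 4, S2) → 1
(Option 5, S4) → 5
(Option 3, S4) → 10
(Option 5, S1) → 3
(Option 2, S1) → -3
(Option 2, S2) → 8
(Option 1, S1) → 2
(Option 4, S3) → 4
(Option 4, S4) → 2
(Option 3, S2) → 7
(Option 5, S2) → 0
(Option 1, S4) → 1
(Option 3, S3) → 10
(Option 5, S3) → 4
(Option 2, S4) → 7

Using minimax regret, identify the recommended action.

Option 3

Column bests: S1=8, S2=8, S3=10, S4=10.
Option 1 regrets: 6, 6, 8, 9 → max 9
Option 2 regrets: 11, 0, 5, 3 → max 11
Option 3 regrets: 0, 1, 0, 0 → max 1
Option 4 regrets: 9, 7, 6, 8 → max 9
Option 5 regrets: 5, 8, 6, 5 → max 8
Smallest max regret = 1 → Option 3.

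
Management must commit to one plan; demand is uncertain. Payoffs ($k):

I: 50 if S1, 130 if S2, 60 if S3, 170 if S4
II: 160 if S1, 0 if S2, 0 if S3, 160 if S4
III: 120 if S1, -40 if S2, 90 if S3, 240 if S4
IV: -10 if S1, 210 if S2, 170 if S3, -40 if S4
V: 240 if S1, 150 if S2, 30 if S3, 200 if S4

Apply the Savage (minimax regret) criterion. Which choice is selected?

V

Column bests: S1=240, S2=210, S3=170, S4=240.
I regrets: 190, 80, 110, 70 → max 190
II regrets: 80, 210, 170, 80 → max 210
III regrets: 120, 250, 80, 0 → max 250
IV regrets: 250, 0, 0, 280 → max 280
V regrets: 0, 60, 140, 40 → max 140
Smallest max regret = 140 → V.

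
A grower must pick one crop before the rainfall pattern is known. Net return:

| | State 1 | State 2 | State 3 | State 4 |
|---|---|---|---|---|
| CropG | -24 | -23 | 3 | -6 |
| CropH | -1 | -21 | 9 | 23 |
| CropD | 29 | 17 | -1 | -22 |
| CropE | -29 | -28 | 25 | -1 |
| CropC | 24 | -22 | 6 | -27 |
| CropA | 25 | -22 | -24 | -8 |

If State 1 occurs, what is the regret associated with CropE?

58

Best payoff under State 1 is 29.
Regret = 29 − (-29) = 58.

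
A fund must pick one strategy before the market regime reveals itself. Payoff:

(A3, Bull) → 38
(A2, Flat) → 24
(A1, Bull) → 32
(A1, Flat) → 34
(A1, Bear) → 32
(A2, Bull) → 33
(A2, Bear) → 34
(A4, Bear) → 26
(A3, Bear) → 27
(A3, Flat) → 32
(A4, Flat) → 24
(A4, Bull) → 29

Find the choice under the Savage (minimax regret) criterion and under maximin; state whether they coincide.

minimax regret → A1; maximin → A1 (agree)

Column bests: Bear=34, Flat=34, Bull=38.
A1 regrets: 2, 0, 6 → max 6
A2 regrets: 0, 10, 5 → max 10
A3 regrets: 7, 2, 0 → max 7
A4 regrets: 8, 10, 9 → max 10
Smallest max regret = 6 → A1.
Row minima: A1=32, A2=24, A3=27, A4=24
Best worst-case = 32 → A1.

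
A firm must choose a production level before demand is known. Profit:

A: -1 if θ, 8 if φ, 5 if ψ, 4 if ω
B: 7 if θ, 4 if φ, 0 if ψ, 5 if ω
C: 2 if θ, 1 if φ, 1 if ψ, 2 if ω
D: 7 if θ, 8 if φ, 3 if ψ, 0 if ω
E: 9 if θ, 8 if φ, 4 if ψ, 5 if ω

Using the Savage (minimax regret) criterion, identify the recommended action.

E

Column bests: θ=9, φ=8, ψ=5, ω=5.
A regrets: 10, 0, 0, 1 → max 10
B regrets: 2, 4, 5, 0 → max 5
C regrets: 7, 7, 4, 3 → max 7
D regrets: 2, 0, 2, 5 → max 5
E regrets: 0, 0, 1, 0 → max 1
Smallest max regret = 1 → E.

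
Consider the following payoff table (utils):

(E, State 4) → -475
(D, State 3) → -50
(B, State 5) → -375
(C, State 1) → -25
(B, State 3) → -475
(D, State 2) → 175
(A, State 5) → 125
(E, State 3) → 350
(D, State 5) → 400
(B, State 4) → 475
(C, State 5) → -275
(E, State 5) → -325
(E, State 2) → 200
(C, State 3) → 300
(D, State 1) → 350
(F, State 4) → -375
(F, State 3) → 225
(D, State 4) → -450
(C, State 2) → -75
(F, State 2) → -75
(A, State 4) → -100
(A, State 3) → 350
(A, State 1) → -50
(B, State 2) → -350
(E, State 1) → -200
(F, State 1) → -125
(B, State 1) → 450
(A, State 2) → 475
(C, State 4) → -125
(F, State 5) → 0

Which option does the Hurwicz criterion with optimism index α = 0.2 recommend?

A: 0.2·475 + 0.8·(-100) = 15
B: 0.2·475 + 0.8·(-475) = -285
C: 0.2·300 + 0.8·(-275) = -160
D: 0.2·400 + 0.8·(-450) = -280
E: 0.2·350 + 0.8·(-475) = -310
F: 0.2·225 + 0.8·(-375) = -255
Highest Hurwicz score = 15 → A.

A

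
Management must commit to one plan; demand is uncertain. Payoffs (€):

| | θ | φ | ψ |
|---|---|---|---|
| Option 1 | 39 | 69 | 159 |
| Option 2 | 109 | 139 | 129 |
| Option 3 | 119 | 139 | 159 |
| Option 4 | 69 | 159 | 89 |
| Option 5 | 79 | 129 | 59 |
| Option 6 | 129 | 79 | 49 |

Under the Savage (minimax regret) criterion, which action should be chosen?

Column bests: θ=129, φ=159, ψ=159.
Option 1 regrets: 90, 90, 0 → max 90
Option 2 regrets: 20, 20, 30 → max 30
Option 3 regrets: 10, 20, 0 → max 20
Option 4 regrets: 60, 0, 70 → max 70
Option 5 regrets: 50, 30, 100 → max 100
Option 6 regrets: 0, 80, 110 → max 110
Smallest max regret = 20 → Option 3.

Option 3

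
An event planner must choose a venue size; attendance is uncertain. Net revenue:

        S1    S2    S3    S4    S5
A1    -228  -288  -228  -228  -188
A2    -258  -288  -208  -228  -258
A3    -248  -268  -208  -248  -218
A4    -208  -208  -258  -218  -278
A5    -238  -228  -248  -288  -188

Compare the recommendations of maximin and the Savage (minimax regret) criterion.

Row minima: A1=-288, A2=-288, A3=-268, A4=-278, A5=-288
Best worst-case = -268 → A3.
Column bests: S1=-208, S2=-208, S3=-208, S4=-218, S5=-188.
A1 regrets: 20, 80, 20, 10, 0 → max 80
A2 regrets: 50, 80, 0, 10, 70 → max 80
A3 regrets: 40, 60, 0, 30, 30 → max 60
A4 regrets: 0, 0, 50, 0, 90 → max 90
A5 regrets: 30, 20, 40, 70, 0 → max 70
Smallest max regret = 60 → A3.

maximin → A3; minimax regret → A3 (agree)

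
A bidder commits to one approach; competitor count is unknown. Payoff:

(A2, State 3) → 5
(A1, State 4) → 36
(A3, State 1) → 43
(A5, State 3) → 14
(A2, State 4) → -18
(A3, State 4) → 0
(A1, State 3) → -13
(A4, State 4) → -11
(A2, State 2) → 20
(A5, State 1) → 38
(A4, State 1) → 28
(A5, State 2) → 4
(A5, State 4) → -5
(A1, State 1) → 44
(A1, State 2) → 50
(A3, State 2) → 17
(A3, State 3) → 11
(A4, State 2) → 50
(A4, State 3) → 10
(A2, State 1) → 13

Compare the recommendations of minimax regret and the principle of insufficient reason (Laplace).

minimax regret → A1; laplace → A1 (agree)

Column bests: State 1=44, State 2=50, State 3=14, State 4=36.
A1 regrets: 0, 0, 27, 0 → max 27
A2 regrets: 31, 30, 9, 54 → max 54
A3 regrets: 1, 33, 3, 36 → max 36
A4 regrets: 16, 0, 4, 47 → max 47
A5 regrets: 6, 46, 0, 41 → max 46
Smallest max regret = 27 → A1.
Row averages: A1=29.25, A2=5, A3=17.75, A4=19.25, A5=12.75
Highest average = 29.25 → A1.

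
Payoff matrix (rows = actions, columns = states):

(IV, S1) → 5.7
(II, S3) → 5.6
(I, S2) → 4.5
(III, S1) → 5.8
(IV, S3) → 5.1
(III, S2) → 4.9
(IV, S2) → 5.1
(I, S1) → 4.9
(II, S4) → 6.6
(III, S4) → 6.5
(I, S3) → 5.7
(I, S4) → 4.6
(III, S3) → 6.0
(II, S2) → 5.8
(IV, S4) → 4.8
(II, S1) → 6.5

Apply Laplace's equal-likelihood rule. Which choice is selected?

II

Row averages: I=4.925, II=6.125, III=5.8, IV=5.175
Highest average = 6.125 → II.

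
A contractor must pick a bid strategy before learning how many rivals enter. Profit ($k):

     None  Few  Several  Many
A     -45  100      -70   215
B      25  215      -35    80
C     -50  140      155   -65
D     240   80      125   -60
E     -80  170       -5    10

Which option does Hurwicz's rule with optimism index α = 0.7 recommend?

A: 0.7·215 + 0.3·(-70) = 129.5
B: 0.7·215 + 0.3·(-35) = 140
C: 0.7·155 + 0.3·(-65) = 89
D: 0.7·240 + 0.3·(-60) = 150
E: 0.7·170 + 0.3·(-80) = 95
Highest Hurwicz score = 150 → D.

D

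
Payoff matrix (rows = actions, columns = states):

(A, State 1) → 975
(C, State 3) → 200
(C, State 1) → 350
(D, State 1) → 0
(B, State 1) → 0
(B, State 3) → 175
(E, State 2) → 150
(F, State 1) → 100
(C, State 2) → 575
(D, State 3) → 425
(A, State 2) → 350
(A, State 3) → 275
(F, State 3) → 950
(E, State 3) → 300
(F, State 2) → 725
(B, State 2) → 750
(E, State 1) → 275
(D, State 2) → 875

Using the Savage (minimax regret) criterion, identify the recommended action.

Column bests: State 1=975, State 2=875, State 3=950.
A regrets: 0, 525, 675 → max 675
B regrets: 975, 125, 775 → max 975
C regrets: 625, 300, 750 → max 750
D regrets: 975, 0, 525 → max 975
E regrets: 700, 725, 650 → max 725
F regrets: 875, 150, 0 → max 875
Smallest max regret = 675 → A.

A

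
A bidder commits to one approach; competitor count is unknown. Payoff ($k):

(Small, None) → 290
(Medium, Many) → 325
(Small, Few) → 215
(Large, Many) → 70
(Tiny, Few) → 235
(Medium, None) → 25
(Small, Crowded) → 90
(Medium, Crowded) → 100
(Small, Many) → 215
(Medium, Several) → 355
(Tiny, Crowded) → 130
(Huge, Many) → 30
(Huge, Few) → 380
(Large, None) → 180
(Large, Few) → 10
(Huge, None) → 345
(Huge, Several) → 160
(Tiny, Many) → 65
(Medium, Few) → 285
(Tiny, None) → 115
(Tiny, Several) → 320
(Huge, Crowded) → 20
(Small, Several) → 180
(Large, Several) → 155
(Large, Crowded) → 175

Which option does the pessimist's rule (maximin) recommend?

Row minima: Tiny=65, Small=90, Medium=25, Large=10, Huge=20
Best worst-case = 90 → Small.

Small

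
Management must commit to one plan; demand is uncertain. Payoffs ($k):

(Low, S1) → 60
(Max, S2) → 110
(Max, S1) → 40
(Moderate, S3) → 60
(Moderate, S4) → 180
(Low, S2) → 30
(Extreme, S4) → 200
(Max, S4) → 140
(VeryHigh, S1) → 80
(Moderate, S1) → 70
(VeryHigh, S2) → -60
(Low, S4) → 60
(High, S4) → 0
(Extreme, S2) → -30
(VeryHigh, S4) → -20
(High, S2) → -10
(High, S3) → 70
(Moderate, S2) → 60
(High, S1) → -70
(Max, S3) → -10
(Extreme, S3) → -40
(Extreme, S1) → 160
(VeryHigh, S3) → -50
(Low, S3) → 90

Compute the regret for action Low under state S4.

140

Best payoff under S4 is 200.
Regret = 200 − 60 = 140.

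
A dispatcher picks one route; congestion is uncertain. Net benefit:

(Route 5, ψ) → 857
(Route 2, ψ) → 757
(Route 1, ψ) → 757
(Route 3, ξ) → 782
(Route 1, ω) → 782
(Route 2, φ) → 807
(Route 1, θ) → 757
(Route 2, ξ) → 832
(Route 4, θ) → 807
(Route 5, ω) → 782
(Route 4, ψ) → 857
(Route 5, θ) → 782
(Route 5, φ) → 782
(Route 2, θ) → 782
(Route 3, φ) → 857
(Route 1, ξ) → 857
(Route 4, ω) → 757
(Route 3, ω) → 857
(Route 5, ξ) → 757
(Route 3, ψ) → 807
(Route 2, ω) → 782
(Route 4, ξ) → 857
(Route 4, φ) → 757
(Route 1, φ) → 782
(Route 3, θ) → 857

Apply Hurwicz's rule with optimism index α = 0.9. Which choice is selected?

Route 1: 0.9·857 + 0.1·757 = 847
Route 2: 0.9·832 + 0.1·757 = 824.5
Route 3: 0.9·857 + 0.1·782 = 849.5
Route 4: 0.9·857 + 0.1·757 = 847
Route 5: 0.9·857 + 0.1·757 = 847
Highest Hurwicz score = 849.5 → Route 3.

Route 3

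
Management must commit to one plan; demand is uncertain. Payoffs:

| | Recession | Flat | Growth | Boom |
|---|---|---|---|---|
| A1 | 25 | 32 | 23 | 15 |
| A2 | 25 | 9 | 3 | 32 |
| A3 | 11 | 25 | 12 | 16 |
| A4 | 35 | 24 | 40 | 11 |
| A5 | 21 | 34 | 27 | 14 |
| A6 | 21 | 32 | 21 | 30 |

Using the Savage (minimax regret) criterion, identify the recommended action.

A1

Column bests: Recession=35, Flat=34, Growth=40, Boom=32.
A1 regrets: 10, 2, 17, 17 → max 17
A2 regrets: 10, 25, 37, 0 → max 37
A3 regrets: 24, 9, 28, 16 → max 28
A4 regrets: 0, 10, 0, 21 → max 21
A5 regrets: 14, 0, 13, 18 → max 18
A6 regrets: 14, 2, 19, 2 → max 19
Smallest max regret = 17 → A1.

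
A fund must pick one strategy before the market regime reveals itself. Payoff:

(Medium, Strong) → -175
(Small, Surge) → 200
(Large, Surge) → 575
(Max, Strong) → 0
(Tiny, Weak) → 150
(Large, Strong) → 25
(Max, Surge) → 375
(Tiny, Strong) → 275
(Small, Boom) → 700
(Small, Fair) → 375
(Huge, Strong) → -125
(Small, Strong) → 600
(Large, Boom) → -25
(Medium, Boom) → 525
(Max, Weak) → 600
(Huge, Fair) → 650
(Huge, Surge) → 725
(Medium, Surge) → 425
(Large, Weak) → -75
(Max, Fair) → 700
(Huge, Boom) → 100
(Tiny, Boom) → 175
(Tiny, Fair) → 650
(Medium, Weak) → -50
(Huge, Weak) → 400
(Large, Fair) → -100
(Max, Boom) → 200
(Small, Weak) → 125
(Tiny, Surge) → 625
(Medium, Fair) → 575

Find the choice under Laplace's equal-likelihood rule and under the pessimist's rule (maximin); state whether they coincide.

laplace → Small; maximin → Tiny (disagree)

Row averages: Tiny=375, Small=400, Medium=260, Large=80, Huge=350, Max=375
Highest average = 400 → Small.
Row minima: Tiny=150, Small=125, Medium=-175, Large=-100, Huge=-125, Max=0
Best worst-case = 150 → Tiny.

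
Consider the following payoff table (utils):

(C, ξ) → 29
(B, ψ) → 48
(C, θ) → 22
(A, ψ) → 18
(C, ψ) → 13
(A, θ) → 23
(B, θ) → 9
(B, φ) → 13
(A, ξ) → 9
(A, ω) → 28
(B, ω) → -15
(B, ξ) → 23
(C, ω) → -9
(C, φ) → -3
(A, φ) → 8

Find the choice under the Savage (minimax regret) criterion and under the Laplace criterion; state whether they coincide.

minimax regret → A; laplace → A (agree)

Column bests: θ=23, φ=13, ψ=48, ω=28, ξ=29.
A regrets: 0, 5, 30, 0, 20 → max 30
B regrets: 14, 0, 0, 43, 6 → max 43
C regrets: 1, 16, 35, 37, 0 → max 37
Smallest max regret = 30 → A.
Row averages: A=17.2, B=15.6, C=10.4
Highest average = 17.2 → A.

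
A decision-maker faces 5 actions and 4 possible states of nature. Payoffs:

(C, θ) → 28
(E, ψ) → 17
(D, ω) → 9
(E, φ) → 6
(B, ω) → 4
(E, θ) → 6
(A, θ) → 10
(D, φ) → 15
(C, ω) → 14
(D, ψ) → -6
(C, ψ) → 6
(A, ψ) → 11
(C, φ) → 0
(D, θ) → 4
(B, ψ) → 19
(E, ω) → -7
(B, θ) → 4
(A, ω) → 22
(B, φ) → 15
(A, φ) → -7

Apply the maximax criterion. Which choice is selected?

Row maxima: A=22, B=19, C=28, D=15, E=17
Best best-case = 28 → C.

C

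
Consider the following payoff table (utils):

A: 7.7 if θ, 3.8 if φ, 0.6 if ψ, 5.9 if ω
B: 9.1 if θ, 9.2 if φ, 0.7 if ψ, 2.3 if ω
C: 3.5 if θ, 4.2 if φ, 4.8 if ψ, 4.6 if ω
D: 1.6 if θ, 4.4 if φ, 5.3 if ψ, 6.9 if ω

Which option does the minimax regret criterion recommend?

B

Column bests: θ=9.1, φ=9.2, ψ=5.3, ω=6.9.
A regrets: 1.4, 5.4, 4.7, 1.0 → max 5.4
B regrets: 0.0, 0.0, 4.6, 4.6 → max 4.6
C regrets: 5.6, 5.0, 0.5, 2.3 → max 5.6
D regrets: 7.5, 4.8, 0.0, 0.0 → max 7.5
Smallest max regret = 4.6 → B.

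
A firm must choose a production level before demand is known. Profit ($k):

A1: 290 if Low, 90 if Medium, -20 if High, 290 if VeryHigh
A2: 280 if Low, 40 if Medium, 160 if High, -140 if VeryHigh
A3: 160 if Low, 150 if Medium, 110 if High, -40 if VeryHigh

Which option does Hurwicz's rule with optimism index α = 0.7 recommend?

A1: 0.7·290 + 0.3·(-20) = 197
A2: 0.7·280 + 0.3·(-140) = 154
A3: 0.7·160 + 0.3·(-40) = 100
Highest Hurwicz score = 197 → A1.

A1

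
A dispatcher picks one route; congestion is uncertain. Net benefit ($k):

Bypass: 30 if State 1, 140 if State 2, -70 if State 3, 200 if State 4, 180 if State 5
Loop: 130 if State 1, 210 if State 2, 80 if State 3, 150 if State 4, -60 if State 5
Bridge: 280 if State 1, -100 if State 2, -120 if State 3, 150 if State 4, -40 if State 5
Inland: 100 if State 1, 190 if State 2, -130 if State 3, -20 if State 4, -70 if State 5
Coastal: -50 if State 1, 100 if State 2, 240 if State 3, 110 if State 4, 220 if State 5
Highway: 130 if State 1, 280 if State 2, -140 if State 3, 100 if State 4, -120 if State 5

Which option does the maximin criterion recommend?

Row minima: Bypass=-70, Loop=-60, Bridge=-120, Inland=-130, Coastal=-50, Highway=-140
Best worst-case = -50 → Coastal.

Coastal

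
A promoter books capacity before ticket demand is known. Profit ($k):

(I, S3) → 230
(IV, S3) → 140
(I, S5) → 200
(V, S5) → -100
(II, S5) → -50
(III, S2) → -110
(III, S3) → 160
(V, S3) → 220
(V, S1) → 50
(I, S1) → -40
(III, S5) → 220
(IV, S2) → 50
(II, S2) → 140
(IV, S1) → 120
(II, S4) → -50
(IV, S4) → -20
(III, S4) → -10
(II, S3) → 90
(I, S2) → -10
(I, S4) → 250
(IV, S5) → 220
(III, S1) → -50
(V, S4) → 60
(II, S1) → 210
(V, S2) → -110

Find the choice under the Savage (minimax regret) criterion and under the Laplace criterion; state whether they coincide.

Column bests: S1=210, S2=140, S3=230, S4=250, S5=220.
I regrets: 250, 150, 0, 0, 20 → max 250
II regrets: 0, 0, 140, 300, 270 → max 300
III regrets: 260, 250, 70, 260, 0 → max 260
IV regrets: 90, 90, 90, 270, 0 → max 270
V regrets: 160, 250, 10, 190, 320 → max 320
Smallest max regret = 250 → I.
Row averages: I=126, II=68, III=42, IV=102, V=24
Highest average = 126 → I.

minimax regret → I; laplace → I (agree)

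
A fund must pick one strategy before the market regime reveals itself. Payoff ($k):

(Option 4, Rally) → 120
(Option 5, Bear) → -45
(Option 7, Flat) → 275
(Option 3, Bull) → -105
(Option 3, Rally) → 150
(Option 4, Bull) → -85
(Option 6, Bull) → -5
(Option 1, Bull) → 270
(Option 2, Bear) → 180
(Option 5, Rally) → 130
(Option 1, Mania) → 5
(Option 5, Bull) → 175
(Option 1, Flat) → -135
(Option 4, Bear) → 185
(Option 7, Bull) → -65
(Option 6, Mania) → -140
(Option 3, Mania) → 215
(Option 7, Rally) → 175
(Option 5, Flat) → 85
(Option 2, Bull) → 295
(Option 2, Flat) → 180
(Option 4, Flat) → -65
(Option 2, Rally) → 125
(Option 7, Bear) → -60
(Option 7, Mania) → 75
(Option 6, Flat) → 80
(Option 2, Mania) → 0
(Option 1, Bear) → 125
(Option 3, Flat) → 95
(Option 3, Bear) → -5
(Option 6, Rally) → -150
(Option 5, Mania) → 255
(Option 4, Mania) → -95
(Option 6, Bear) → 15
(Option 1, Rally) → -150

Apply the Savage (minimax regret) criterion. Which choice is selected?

Column bests: Bear=185, Flat=275, Bull=295, Rally=175, Mania=255.
Option 1 regrets: 60, 410, 25, 325, 250 → max 410
Option 2 regrets: 5, 95, 0, 50, 255 → max 255
Option 3 regrets: 190, 180, 400, 25, 40 → max 400
Option 4 regrets: 0, 340, 380, 55, 350 → max 380
Option 5 regrets: 230, 190, 120, 45, 0 → max 230
Option 6 regrets: 170, 195, 300, 325, 395 → max 395
Option 7 regrets: 245, 0, 360, 0, 180 → max 360
Smallest max regret = 230 → Option 5.

Option 5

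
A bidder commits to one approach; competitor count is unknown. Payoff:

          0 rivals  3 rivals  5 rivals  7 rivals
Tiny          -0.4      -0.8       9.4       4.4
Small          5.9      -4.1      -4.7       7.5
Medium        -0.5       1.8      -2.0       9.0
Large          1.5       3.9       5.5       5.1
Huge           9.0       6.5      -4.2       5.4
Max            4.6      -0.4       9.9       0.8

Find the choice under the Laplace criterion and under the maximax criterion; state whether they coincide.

Row averages: Tiny=3.15, Small=1.15, Medium=2.075, Large=4, Huge=4.175, Max=3.725
Highest average = 4.175 → Huge.
Row maxima: Tiny=9.4, Small=7.5, Medium=9.0, Large=5.5, Huge=9.0, Max=9.9
Best best-case = 9.9 → Max.

laplace → Huge; maximax → Max (disagree)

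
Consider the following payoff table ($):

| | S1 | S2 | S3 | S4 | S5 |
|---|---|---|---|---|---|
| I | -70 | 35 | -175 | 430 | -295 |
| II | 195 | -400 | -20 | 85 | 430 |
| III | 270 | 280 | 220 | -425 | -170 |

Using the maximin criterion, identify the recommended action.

Row minima: I=-295, II=-400, III=-425
Best worst-case = -295 → I.

I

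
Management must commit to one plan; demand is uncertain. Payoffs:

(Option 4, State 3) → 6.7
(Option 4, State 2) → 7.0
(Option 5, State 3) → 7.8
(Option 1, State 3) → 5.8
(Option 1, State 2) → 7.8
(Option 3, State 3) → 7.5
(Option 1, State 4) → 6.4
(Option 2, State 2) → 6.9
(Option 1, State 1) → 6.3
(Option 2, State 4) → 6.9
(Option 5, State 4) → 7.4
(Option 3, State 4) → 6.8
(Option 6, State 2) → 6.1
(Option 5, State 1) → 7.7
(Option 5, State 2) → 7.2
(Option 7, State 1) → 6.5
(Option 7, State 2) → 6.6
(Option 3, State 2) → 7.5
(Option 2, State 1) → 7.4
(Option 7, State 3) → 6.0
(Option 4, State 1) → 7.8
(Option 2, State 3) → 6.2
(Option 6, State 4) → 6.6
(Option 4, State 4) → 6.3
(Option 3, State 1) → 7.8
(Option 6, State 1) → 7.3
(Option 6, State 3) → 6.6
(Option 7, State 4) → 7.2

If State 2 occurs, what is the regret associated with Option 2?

Best payoff under State 2 is 7.8.
Regret = 7.8 − 6.9 = 0.9.

0.9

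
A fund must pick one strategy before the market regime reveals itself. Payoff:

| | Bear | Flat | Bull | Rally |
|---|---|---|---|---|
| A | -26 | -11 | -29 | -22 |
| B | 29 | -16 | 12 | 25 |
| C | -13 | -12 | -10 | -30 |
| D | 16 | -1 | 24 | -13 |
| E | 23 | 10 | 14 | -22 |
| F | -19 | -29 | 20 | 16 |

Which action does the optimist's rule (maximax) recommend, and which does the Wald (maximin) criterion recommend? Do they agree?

Row maxima: A=-11, B=29, C=-10, D=24, E=23, F=20
Best best-case = 29 → B.
Row minima: A=-29, B=-16, C=-30, D=-13, E=-22, F=-29
Best worst-case = -13 → D.

maximax → B; maximin → D (disagree)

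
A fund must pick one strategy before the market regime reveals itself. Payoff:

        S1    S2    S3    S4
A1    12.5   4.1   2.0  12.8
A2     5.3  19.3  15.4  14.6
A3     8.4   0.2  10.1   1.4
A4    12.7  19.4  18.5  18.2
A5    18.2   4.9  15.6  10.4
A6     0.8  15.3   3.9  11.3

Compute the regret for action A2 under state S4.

Best payoff under S4 is 18.2.
Regret = 18.2 − 14.6 = 3.6.

3.6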